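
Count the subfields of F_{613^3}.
F_{613^3} has 2 subfields

The subfields of F_{p^n} are exactly the fields F_{p^d} for d | n (each is the fixed field of the unique index-d subgroup of Gal(F_{p^n}/F_p) ≅ Z/nZ). The divisors of n = 3 are {1, 3}, giving 2 subfields: F_{613^1}, F_{613^3}.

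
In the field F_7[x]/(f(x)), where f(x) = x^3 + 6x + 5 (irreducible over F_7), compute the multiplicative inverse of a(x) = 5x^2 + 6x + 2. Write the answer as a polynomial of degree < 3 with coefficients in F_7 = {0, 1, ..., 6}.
a(x)^(-1) ≡ 2x^2 + 6x + 4 (mod f(x))

Since f is irreducible over F_7, F_7[x]/(f) is a field and a(x) ≠ 0 has an inverse. Apply the extended Euclidean algorithm to f(x) and a(x) in F_7[x]: f(x) = (3x + 2)·a(x) + (2x + 1);  a(x) = (6x)·(2x + 1) + (2). The last nonzero remainder is the constant 2 = gcd(f, a) in F_7. Back-substituting through the division chain expresses 2 = s(x)·a(x) + t(x)·f(x) with s(x) ≡ 4x^2 + 5x + 1 (mod f), so (4x^2 + 5x + 1)·a(x) ≡ 2 (mod f). Multiplying by 2^(-1) ≡ 4 in F_7 gives a(x)^(-1) ≡ 4·(4x^2 + 5x + 1) ≡ 2x^2 + 6x + 4 (mod f). Check: (5x^2 + 6x + 2)·(2x^2 + 6x + 4) = 3x^4 + 4x^2 + x + 1 ≡ 1 (mod x^3 + 6x + 5).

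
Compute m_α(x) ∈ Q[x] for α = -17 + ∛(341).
m_α(x) = x^3 + 51x^2 + 867x + 4572

Set β = α + 17 = ∛(341), so β^3 = 341. Then (α + 17)^3 - 341 = 0, i.e. α is a root of g(x) = (x + 17)^3 - 341 = x^3 + 51x^2 + 867x + 4572. Since g(x) = h(x + 17) where h(x) = x^3 - 341, and h is irreducible over Q (because 341 is not a perfect cube, so h has no rational root, and a monic cubic with no rational root is irreducible), g is also irreducible (irreducibility is preserved under the substitution x → x + 17). Hence m_α(x) = x^3 + 51x^2 + 867x + 4572.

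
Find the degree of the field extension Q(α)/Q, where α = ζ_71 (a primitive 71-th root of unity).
[Q(α):Q] = 70

The minimal polynomial of ζ_71 over Q is the 71-th cyclotomic polynomial Φ_71(x), which is irreducible over Q and has degree φ(71) = 70. Hence [Q(α):Q] = φ(71) = 70.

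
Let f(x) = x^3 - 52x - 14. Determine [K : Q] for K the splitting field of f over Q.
[K : Q] = 6

By the rational root test, any rational root of the monic integer polynomial f(x) = x^3 - 52x - 14 must be an integer dividing the constant term -14, i.e. one of ±{1, 2, 7, 14}. Evaluating: f(1) = -65, f(-1) = 37, f(2) = -110, f(-2) = 82, f(7) = -35, f(-7) = 7, f(14) = 2002, f(-14) = -2030; none is 0, so f has no rational root and is therefore irreducible over Q (a cubic with no linear factor over a field is irreducible). For an irreducible cubic, the Galois group is A_3 or S_3 according as the discriminant disc(f) = -4a^3 - 27b^2 = -4·(-52)^3 - 27·(-14)^2 = 557140 is or is not a square in Q. Here disc(f) = 557140 is not a perfect square in Q, so the Galois group of f over Q is not contained in A_3 and must be all of S_3. The splitting field has degree |S_3| = 6 over Q, so [K : Q] = 6.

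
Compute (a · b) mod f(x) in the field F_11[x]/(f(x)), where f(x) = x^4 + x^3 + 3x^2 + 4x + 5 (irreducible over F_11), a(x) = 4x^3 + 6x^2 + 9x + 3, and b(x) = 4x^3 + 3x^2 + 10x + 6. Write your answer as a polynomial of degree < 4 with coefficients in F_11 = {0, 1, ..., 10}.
a · b ≡ 6x^3 + 7x^2 + x + 9 (mod f(x))

Multiply in F_11[x]: a(x)·b(x) = (4x^3 + 6x^2 + 9x + 3)·(4x^3 + 3x^2 + 10x + 6) = 5x^6 + 3x^5 + 6x^4 + 2x^3 + 3x^2 + 7x + 7. This has degree ≥ 4, so divide by f(x) over F_11: 5x^6 + 3x^5 + 6x^4 + 2x^3 + 3x^2 + 7x + 7 = (5x^2 + 9x + 4)·(x^4 + x^3 + 3x^2 + 4x + 5) + (6x^3 + 7x^2 + x + 9). Hence a·b ≡ 6x^3 + 7x^2 + x + 9 (mod f). (F_11[x]/(f) is a field with 11^4 = 14641 elements since f is irreducible of degree 4.)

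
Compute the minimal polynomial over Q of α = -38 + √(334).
m_α(x) = x^2 + 76x + 1110

From α + 38 = √(334), squaring gives (α + 38)^2 = 334, i.e. α^2 + 76α + 1444 = 334, so α^2 + 76α + 1110 = 0. The discriminant of x^2 + 76x + 1110 is (76)^2 - 4·(1110) = 5776 - 4440 = 1336, and 4·(334) is not a perfect square in Q since 334 is squarefree and ≠ 1. Hence x^2 + 76x + 1110 is irreducible over Q and is the minimal polynomial of α.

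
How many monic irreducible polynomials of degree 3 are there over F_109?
There are 431640 monic irreducible polynomials of degree 3 over F_109

Each element of F_{109^3} that lies in no proper subfield is a root of exactly one monic irreducible of degree 3 over F_109, and each such polynomial has 3 distinct roots in F_{109^3}. By Möbius inversion the count is N_109(3) = (1/3) Σ_{d|3} μ(3/d) · 109^d = (1/3)(μ(3)·109^1 + μ(1)·109^3) = 1294920/3 = 431640.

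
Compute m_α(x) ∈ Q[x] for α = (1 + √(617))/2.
m_α(x) = x^2 - x - 154

From 2α - 1 = √(617), squaring gives (2α - 1)^2 = 617, i.e. 4α^2 - 4α + 1 = 617, so α^2 - α + (1 - 617)/4 = 0. Since 617 ≡ 1 (mod 4), (1 - 617)/4 = -154 ∈ Z. The polynomial x^2 - x - 154 has discriminant 1 - 4·(-154) = 617, which is not a perfect square in Q (d = 617 is squarefree and ≠ 1), so x^2 - x - 154 is irreducible over Q. It is the minimal polynomial of α.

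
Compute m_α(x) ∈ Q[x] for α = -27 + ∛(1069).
m_α(x) = x^3 + 81x^2 + 2187x + 18614

Set β = α + 27 = ∛(1069), so β^3 = 1069. Then (α + 27)^3 - 1069 = 0, i.e. α is a root of g(x) = (x + 27)^3 - 1069 = x^3 + 81x^2 + 2187x + 18614. Since g(x) = h(x + 27) where h(x) = x^3 - 1069, and h is irreducible over Q (because 1069 is not a perfect cube, so h has no rational root, and a monic cubic with no rational root is irreducible), g is also irreducible (irreducibility is preserved under the substitution x → x + 27). Hence m_α(x) = x^3 + 81x^2 + 2187x + 18614.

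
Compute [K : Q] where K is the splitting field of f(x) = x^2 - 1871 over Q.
[K : Q] = 2

f(x) = x^2 - 1871 factors as (x - √1871)(x + √1871). The splitting field is K = Q(√1871). Since 1871 is squarefree and > 1, it is not a perfect square, so x^2 - 1871 is irreducible over Q and [Q(√1871) : Q] = 2. Hence [K : Q] = 2.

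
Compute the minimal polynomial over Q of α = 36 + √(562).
m_α(x) = x^2 - 72x + 734

From α - 36 = √(562), squaring gives (α - 36)^2 = 562, i.e. α^2 - 72α + 1296 = 562, so α^2 - 72α + 734 = 0. The discriminant of x^2 - 72x + 734 is (-72)^2 - 4·(734) = 5184 - 2936 = 2248, and 4·(562) is not a perfect square in Q since 562 is squarefree and ≠ 1. Hence x^2 - 72x + 734 is irreducible over Q and is the minimal polynomial of α.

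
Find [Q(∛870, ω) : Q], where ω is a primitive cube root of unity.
[Q(∛870, ω) : Q] = 6

[Q(∛870):Q] = 3 (min poly x^3 - 870, irreducible since 870 is not a perfect cube). [Q(ω):Q] = 2 (min poly x^2 + x + 1). Since Q(∛870) ⊂ R and ω ∉ R, we have ω ∉ Q(∛870), so x^2 + x + 1 remains irreducible over Q(∛870) and [Q(∛870, ω) : Q(∛870)] = 2. By the tower law, [Q(∛870, ω) : Q] = 3 · 2 = 6. (In fact Q(∛870, ω) is the splitting field of x^3 - 870 over Q.)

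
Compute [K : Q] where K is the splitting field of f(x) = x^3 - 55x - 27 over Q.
[K : Q] = 6

By the rational root test, any rational root of the monic integer polynomial f(x) = x^3 - 55x - 27 must be an integer dividing the constant term -27, i.e. one of ±{1, 3, 9, 27}. Evaluating: f(1) = -81, f(-1) = 27, f(3) = -165, f(-3) = 111, f(9) = 207, f(-9) = -261, f(27) = 18171, f(-27) = -18225; none is 0, so f has no rational root and is therefore irreducible over Q (a cubic with no linear factor over a field is irreducible). For an irreducible cubic, the Galois group is A_3 or S_3 according as the discriminant disc(f) = -4a^3 - 27b^2 = -4·(-55)^3 - 27·(-27)^2 = 645817 is or is not a square in Q. Here disc(f) = 645817 is not a perfect square in Q, so the Galois group of f over Q is not contained in A_3 and must be all of S_3. The splitting field has degree |S_3| = 6 over Q, so [K : Q] = 6.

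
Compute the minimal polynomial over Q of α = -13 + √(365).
m_α(x) = x^2 + 26x - 196

From α + 13 = √(365), squaring gives (α + 13)^2 = 365, i.e. α^2 + 26α + 169 = 365, so α^2 + 26α - 196 = 0. The discriminant of x^2 + 26x - 196 is (26)^2 - 4·(-196) = 676 + 784 = 1460, and 4·(365) is not a perfect square in Q since 365 is squarefree and ≠ 1. Hence x^2 + 26x - 196 is irreducible over Q and is the minimal polynomial of α.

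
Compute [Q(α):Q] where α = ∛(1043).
[Q(α):Q] = 3

The minimal polynomial of α is x^3 - 1043, irreducible over Q since 1043 is not a perfect cube (so x^3 - 1043 has no rational root). Hence [Q(α):Q] = deg(m_α) = 3.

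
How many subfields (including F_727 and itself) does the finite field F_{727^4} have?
F_{727^4} has 3 subfields

The subfields of F_{p^n} are exactly the fields F_{p^d} for d | n (each is the fixed field of the unique index-d subgroup of Gal(F_{p^n}/F_p) ≅ Z/nZ). The divisors of n = 4 are {1, 2, 4}, giving 3 subfields: F_{727^1}, F_{727^2}, F_{727^4}.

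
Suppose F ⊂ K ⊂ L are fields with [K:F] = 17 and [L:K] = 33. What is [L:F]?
[L:F] = 561

The tower law says that for any tower of field extensions F ⊂ K ⊂ L with finite degrees, [L:F] = [L:K] · [K:F]. Here this gives [L:F] = 33 · 17 = 561.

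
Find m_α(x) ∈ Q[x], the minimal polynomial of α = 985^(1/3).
m_α(x) = x^3 - 985

α satisfies α^3 = 985, so x^3 - 985 annihilates α. By the rational root test, a rational root p/q (in lowest terms) of x^3 - 985 would satisfy p^3 = 985 q^3, forcing q = 1 and p^3 = 985; but 985 is not a perfect cube, contradiction. A monic cubic over Q with no rational root is irreducible (any nontrivial factorization would include a linear factor). Hence x^3 - 985 is the minimal polynomial of α, and in particular [Q(α):Q] = 3.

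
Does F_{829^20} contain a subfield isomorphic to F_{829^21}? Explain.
No: F_{829^21} is not a subfield of F_{829^20}

F_{p^m} embeds in F_{p^n} iff m | n. Here 21 ∤ 20 (since 20 = 0·21 + 20 with remainder 20 ≠ 0), so F_{829^21} is not a subfield of F_{829^20}. Equivalently: if it were, the tower law would give 21 = [F_{829^21}:F_829] dividing [F_{829^20}:F_829] = 20, contradiction.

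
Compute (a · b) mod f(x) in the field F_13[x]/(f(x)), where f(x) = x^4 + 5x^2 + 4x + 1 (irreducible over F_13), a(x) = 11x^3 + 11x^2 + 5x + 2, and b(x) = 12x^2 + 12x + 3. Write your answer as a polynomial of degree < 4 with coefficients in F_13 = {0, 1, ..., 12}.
a · b ≡ 7x^3 + 11x^2 + 8x + 2 (mod f(x))

Multiply in F_13[x]: a(x)·b(x) = (11x^3 + 11x^2 + 5x + 2)·(12x^2 + 12x + 3) = 2x^5 + 4x^4 + 4x^3 + 6. This has degree ≥ 4, so divide by f(x) over F_13: 2x^5 + 4x^4 + 4x^3 + 6 = (2x + 4)·(x^4 + 5x^2 + 4x + 1) + (7x^3 + 11x^2 + 8x + 2). Hence a·b ≡ 7x^3 + 11x^2 + 8x + 2 (mod f). (F_13[x]/(f) is a field with 13^4 = 28561 elements since f is irreducible of degree 4.)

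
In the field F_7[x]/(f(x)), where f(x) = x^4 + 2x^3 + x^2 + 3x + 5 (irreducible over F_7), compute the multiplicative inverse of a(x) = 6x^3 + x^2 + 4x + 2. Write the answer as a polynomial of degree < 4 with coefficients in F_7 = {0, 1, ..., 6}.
a(x)^(-1) ≡ 4x^3 + x^2 + 2x (mod f(x))

Since f is irreducible over F_7, F_7[x]/(f) is a field and a(x) ≠ 0 has an inverse. Apply the extended Euclidean algorithm to f(x) and a(x) in F_7[x]: f(x) = (6x + 4)·a(x) + (x^2 + 3x + 4);  a(x) = (6x + 4)·(x^2 + 3x + 4) + (3x);  (x^2 + 3x + 4) = (5x + 1)·(3x) + (4). The last nonzero remainder is the constant 4 = gcd(f, a) in F_7. Back-substituting through the division chain expresses 4 = s(x)·a(x) + t(x)·f(x) with s(x) ≡ 2x^3 + 4x^2 + x (mod f), so (2x^3 + 4x^2 + x)·a(x) ≡ 4 (mod f). Multiplying by 4^(-1) ≡ 2 in F_7 gives a(x)^(-1) ≡ 2·(2x^3 + 4x^2 + x) ≡ 4x^3 + x^2 + 2x (mod f). Check: (6x^3 + x^2 + 4x + 2)·(4x^3 + x^2 + 2x) = 3x^6 + 3x^5 + x^4 + 3x^2 + 4x ≡ 1 (mod x^4 + 2x^3 + x^2 + 3x + 5).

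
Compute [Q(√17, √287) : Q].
[Q(√17, √287) : Q] = 4

[Q(√17):Q] = 2 (min poly x^2 - 17, irreducible since 17 is squarefree > 1). For the top step, suppose √287 ∈ Q(√17), say √287 = c + d√17 with c, d ∈ Q. Squaring: 287 = c^2 + 17d^2 + 2cd√17. Since √17 ∉ Q this forces 2cd = 0. If d = 0 then √287 = c ∈ Q, contradicting 287 squarefree > 1. If c = 0 then 287 = 17d^2, so 17·287 = (17d)^2 is a perfect square in Q — but 17·287 = 4879 is not a perfect square (since 17 and 287 are distinct squarefree integers). Contradiction. Hence √287 ∉ Q(√17), so x^2 - 287 stays irreducible over Q(√17) and [Q(√17, √287) : Q(√17)] = 2. By the tower law, [Q(√17, √287) : Q] = 2 · 2 = 4.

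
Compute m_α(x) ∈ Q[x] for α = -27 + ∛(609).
m_α(x) = x^3 + 81x^2 + 2187x + 19074

Set β = α + 27 = ∛(609), so β^3 = 609. Then (α + 27)^3 - 609 = 0, i.e. α is a root of g(x) = (x + 27)^3 - 609 = x^3 + 81x^2 + 2187x + 19074. Since g(x) = h(x + 27) where h(x) = x^3 - 609, and h is irreducible over Q (because 609 is not a perfect cube, so h has no rational root, and a monic cubic with no rational root is irreducible), g is also irreducible (irreducibility is preserved under the substitution x → x + 27). Hence m_α(x) = x^3 + 81x^2 + 2187x + 19074.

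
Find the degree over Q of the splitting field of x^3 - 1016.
[K : Q] = 6

The roots of x^3 - 1016 are ∛1016, ω∛1016, ω^2∛1016 where ω = e^(2πi/3) is a primitive cube root of unity, so K = Q(∛1016, ω). Now [Q(∛1016):Q] = 3 (since 1016 is not a perfect cube, x^3 - 1016 is irreducible) and [Q(ω):Q] = 2. Both 2 and 3 divide [K:Q], and [K:Q] ≤ 3·2 = 6, so [K:Q] = 6. (Equivalently: Q(∛1016) ⊂ R but ω ∉ R, so [K : Q(∛1016)] = 2.)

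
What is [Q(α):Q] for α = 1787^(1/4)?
[Q(α):Q] = 4

α is a root of x^4 - 1787. By Eisenstein's criterion at the prime p = 1787 (which divides the constant term 1787 but p^2 = 3193369 does not, since 1787 is squarefree), x^4 - 1787 is irreducible over Q. Hence [Q(α):Q] = 4.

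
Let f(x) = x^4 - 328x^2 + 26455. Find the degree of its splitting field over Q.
[K : Q] = 4

Solving the quadratic in x^2: x^2 = (328 ± √(328^2 - 4·26455))/2 = (328 ± √1764)/2 = (328 ± 42)/2, giving x^2 = 143 or x^2 = 185. So f(x) = (x^2 - 143)(x^2 - 185) and the roots of f are ±√143, ±√185. Hence the splitting field is K = Q(√143, √185). Since 143 and 185 are distinct squarefree integers > 1, their product 26455 is not a perfect square, so √185 ∉ Q(√143). By the tower law [K:Q] = [Q(√143,√185):Q(√143)] · [Q(√143):Q] = 2 · 2 = 4.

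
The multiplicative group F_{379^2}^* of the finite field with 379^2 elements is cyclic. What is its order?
|F_{379^2}^*| = 143640

F_{379^2} has 379^2 = 143641 elements; its multiplicative group consists of all nonzero elements, so |F_{379^2}^*| = 143641 - 1 = 143640. (It is cyclic since any finite subgroup of the multiplicative group of a field is cyclic.)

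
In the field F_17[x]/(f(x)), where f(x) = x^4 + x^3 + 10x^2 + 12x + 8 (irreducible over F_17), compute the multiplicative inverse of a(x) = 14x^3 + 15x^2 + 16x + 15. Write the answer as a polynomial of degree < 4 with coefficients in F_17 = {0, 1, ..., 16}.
a(x)^(-1) ≡ 13x^3 + 5x^2 + 4x + 8 (mod f(x))

Since f is irreducible over F_17, F_17[x]/(f) is a field and a(x) ≠ 0 has an inverse. Apply the extended Euclidean algorithm to f(x) and a(x) in F_17[x]: f(x) = (11x + 15)·a(x) + (15x + 4);  a(x) = (10x^2 + 4x)·(15x + 4) + (15). The last nonzero remainder is the constant 15 = gcd(f, a) in F_17. Back-substituting through the division chain expresses 15 = s(x)·a(x) + t(x)·f(x) with s(x) ≡ 8x^3 + 7x^2 + 9x + 1 (mod f), so (8x^3 + 7x^2 + 9x + 1)·a(x) ≡ 15 (mod f). Multiplying by 15^(-1) ≡ 8 in F_17 gives a(x)^(-1) ≡ 8·(8x^3 + 7x^2 + 9x + 1) ≡ 13x^3 + 5x^2 + 4x + 8 (mod f). Check: (14x^3 + 15x^2 + 16x + 15)·(13x^3 + 5x^2 + 4x + 8) = 12x^6 + 10x^5 + 16x^4 + 5x^3 + 4x^2 + x + 1 ≡ 1 (mod x^4 + x^3 + 10x^2 + 12x + 8).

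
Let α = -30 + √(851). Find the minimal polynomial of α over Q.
m_α(x) = x^2 + 60x + 49

From α + 30 = √(851), squaring gives (α + 30)^2 = 851, i.e. α^2 + 60α + 900 = 851, so α^2 + 60α + 49 = 0. The discriminant of x^2 + 60x + 49 is (60)^2 - 4·(49) = 3600 - 196 = 3404, and 4·(851) is not a perfect square in Q since 851 is squarefree and ≠ 1. Hence x^2 + 60x + 49 is irreducible over Q and is the minimal polynomial of α.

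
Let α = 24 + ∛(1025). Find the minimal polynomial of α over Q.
m_α(x) = x^3 - 72x^2 + 1728x - 14849

Set β = α - 24 = ∛(1025), so β^3 = 1025. Then (α - 24)^3 - 1025 = 0, i.e. α is a root of g(x) = (x - 24)^3 - 1025 = x^3 - 72x^2 + 1728x - 14849. Since g(x) = h(x - 24) where h(x) = x^3 - 1025, and h is irreducible over Q (because 1025 is not a perfect cube, so h has no rational root, and a monic cubic with no rational root is irreducible), g is also irreducible (irreducibility is preserved under the substitution x → x - 24). Hence m_α(x) = x^3 - 72x^2 + 1728x - 14849.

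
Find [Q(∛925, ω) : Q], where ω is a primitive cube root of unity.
[Q(∛925, ω) : Q] = 6

[Q(∛925):Q] = 3 (min poly x^3 - 925, irreducible since 925 is not a perfect cube). [Q(ω):Q] = 2 (min poly x^2 + x + 1). Since Q(∛925) ⊂ R and ω ∉ R, we have ω ∉ Q(∛925), so x^2 + x + 1 remains irreducible over Q(∛925) and [Q(∛925, ω) : Q(∛925)] = 2. By the tower law, [Q(∛925, ω) : Q] = 3 · 2 = 6. (In fact Q(∛925, ω) is the splitting field of x^3 - 925 over Q.)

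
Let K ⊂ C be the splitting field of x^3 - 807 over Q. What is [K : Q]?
[K : Q] = 6

The roots of x^3 - 807 are ∛807, ω∛807, ω^2∛807 where ω = e^(2πi/3) is a primitive cube root of unity, so K = Q(∛807, ω). Now [Q(∛807):Q] = 3 (since 807 is not a perfect cube, x^3 - 807 is irreducible) and [Q(ω):Q] = 2. Both 2 and 3 divide [K:Q], and [K:Q] ≤ 3·2 = 6, so [K:Q] = 6. (Equivalently: Q(∛807) ⊂ R but ω ∉ R, so [K : Q(∛807)] = 2.)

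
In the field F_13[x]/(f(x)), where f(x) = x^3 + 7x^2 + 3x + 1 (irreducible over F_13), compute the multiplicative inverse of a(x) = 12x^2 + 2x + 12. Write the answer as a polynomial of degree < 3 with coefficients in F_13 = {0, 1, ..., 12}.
a(x)^(-1) ≡ 6x^2 + 8x + 5 (mod f(x))

Since f is irreducible over F_13, F_13[x]/(f) is a field and a(x) ≠ 0 has an inverse. Apply the extended Euclidean algorithm to f(x) and a(x) in F_13[x]: f(x) = (12x + 4)·a(x) + (7x + 5);  a(x) = (11x + 11)·(7x + 5) + (9). The last nonzero remainder is the constant 9 = gcd(f, a) in F_13. Back-substituting through the division chain expresses 9 = s(x)·a(x) + t(x)·f(x) with s(x) ≡ 2x^2 + 7x + 6 (mod f), so (2x^2 + 7x + 6)·a(x) ≡ 9 (mod f). Multiplying by 9^(-1) ≡ 3 in F_13 gives a(x)^(-1) ≡ 3·(2x^2 + 7x + 6) ≡ 6x^2 + 8x + 5 (mod f). Check: (12x^2 + 2x + 12)·(6x^2 + 8x + 5) = 7x^4 + 4x^3 + 5x^2 + 2x + 8 ≡ 1 (mod x^3 + 7x^2 + 3x + 1).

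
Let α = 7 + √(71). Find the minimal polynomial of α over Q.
m_α(x) = x^2 - 14x - 22

From α - 7 = √(71), squaring gives (α - 7)^2 = 71, i.e. α^2 - 14α + 49 = 71, so α^2 - 14α - 22 = 0. The discriminant of x^2 - 14x - 22 is (-14)^2 - 4·(-22) = 196 + 88 = 284, and 4·(71) is not a perfect square in Q since 71 is squarefree and ≠ 1. Hence x^2 - 14x - 22 is irreducible over Q and is the minimal polynomial of α.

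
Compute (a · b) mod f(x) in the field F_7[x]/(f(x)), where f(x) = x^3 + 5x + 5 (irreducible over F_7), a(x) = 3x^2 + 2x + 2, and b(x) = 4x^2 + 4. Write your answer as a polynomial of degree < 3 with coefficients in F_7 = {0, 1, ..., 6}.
a · b ≡ 2x^2 + 6x + 3 (mod f(x))

Multiply in F_7[x]: a(x)·b(x) = (3x^2 + 2x + 2)·(4x^2 + 4) = 5x^4 + x^3 + 6x^2 + x + 1. This has degree ≥ 3, so divide by f(x) over F_7: 5x^4 + x^3 + 6x^2 + x + 1 = (5x + 1)·(x^3 + 5x + 5) + (2x^2 + 6x + 3). Hence a·b ≡ 2x^2 + 6x + 3 (mod f). (F_7[x]/(f) is a field with 7^3 = 343 elements since f is irreducible of degree 3.)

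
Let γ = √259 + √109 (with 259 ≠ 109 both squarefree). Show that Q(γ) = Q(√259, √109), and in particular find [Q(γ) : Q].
[Q(γ) : Q] = 4 (equivalently, Q(γ) = Q(√259, √109))

Obviously Q(γ) ⊆ Q(√259, √109), and [Q(√259, √109):Q] = 4 (since 259, 109 are distinct squarefree integers > 1 with 28231 not a perfect square). To show equality we compute the minimal polynomial of γ. From γ = √259 + √109: γ^2 = 259 + 2√(28231) + 109 = 368 + 2√(28231), so γ^2 - 368 = 2√(28231); squaring, (γ^2 - 368)^2 = 4·28231, i.e. γ^4 - 736γ^2 + 135424 - 112924 = 0, i.e. γ^4 - 736γ^2 + 22500 = 0. So γ is a root of x^4 - 736x^2 + 22500. This polynomial is irreducible over Q: it has no rational root (each ±√259 ± √109 is irrational), and any factorization into two quadratics over Q would force √(28231) ∈ Q (pairing opposite roots) or √259, √109 ∈ Q (other pairings), all impossible. Hence [Q(γ):Q] = 4 = [Q(√259, √109):Q], so Q(γ) = Q(√259, √109).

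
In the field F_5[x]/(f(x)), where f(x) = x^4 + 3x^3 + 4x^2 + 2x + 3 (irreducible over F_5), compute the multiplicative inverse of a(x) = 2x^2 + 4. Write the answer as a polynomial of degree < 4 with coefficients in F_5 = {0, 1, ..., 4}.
a(x)^(-1) ≡ x^3 + 4x^2 + 3 (mod f(x))

Since f is irreducible over F_5, F_5[x]/(f) is a field and a(x) ≠ 0 has an inverse. Apply the extended Euclidean algorithm to f(x) and a(x) in F_5[x]: f(x) = (3x^2 + 4x + 1)·a(x) + (x + 4);  a(x) = (2x + 2)·(x + 4) + (1). The last nonzero remainder is the constant 1 = gcd(f, a) in F_5. Back-substituting through the division chain expresses 1 = s(x)·a(x) + t(x)·f(x) with s(x) ≡ x^3 + 4x^2 + 3 (mod f), so a(x)^(-1) ≡ s(x) = x^3 + 4x^2 + 3 (mod f). Check: (2x^2 + 4)·(x^3 + 4x^2 + 3) = 2x^5 + 3x^4 + 4x^3 + 2x^2 + 2 ≡ 1 (mod x^4 + 3x^3 + 4x^2 + 2x + 3).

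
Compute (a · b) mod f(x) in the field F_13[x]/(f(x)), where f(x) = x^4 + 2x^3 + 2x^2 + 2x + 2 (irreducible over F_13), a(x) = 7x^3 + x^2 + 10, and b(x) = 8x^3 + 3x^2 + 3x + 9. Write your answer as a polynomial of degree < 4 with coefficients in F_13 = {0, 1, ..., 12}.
a · b ≡ 5x^3 + 2x^2 + x + 12 (mod f(x))

Multiply in F_13[x]: a(x)·b(x) = (7x^3 + x^2 + 10)·(8x^3 + 3x^2 + 3x + 9) = 4x^6 + 3x^5 + 11x^4 + 3x^3 + 4x + 12. This has degree ≥ 4, so divide by f(x) over F_13: 4x^6 + 3x^5 + 11x^4 + 3x^3 + 4x + 12 = (4x^2 + 8x)·(x^4 + 2x^3 + 2x^2 + 2x + 2) + (5x^3 + 2x^2 + x + 12). Hence a·b ≡ 5x^3 + 2x^2 + x + 12 (mod f). (F_13[x]/(f) is a field with 13^4 = 28561 elements since f is irreducible of degree 4.)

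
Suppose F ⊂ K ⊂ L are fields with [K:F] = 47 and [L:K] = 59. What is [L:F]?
[L:F] = 2773

The tower law says that for any tower of field extensions F ⊂ K ⊂ L with finite degrees, [L:F] = [L:K] · [K:F]. Here this gives [L:F] = 59 · 47 = 2773.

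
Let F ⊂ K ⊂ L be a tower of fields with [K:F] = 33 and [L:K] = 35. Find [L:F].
[L:F] = 1155

The tower law says that for any tower of field extensions F ⊂ K ⊂ L with finite degrees, [L:F] = [L:K] · [K:F]. Here this gives [L:F] = 35 · 33 = 1155.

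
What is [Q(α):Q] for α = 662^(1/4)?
[Q(α):Q] = 4

α is a root of x^4 - 662. By Eisenstein's criterion at the prime p = 2 (which divides the constant term 662 but p^2 = 4 does not, since 662 is squarefree), x^4 - 662 is irreducible over Q. Hence [Q(α):Q] = 4.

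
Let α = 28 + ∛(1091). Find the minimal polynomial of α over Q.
m_α(x) = x^3 - 84x^2 + 2352x - 23043

Set β = α - 28 = ∛(1091), so β^3 = 1091. Then (α - 28)^3 - 1091 = 0, i.e. α is a root of g(x) = (x - 28)^3 - 1091 = x^3 - 84x^2 + 2352x - 23043. Since g(x) = h(x - 28) where h(x) = x^3 - 1091, and h is irreducible over Q (because 1091 is not a perfect cube, so h has no rational root, and a monic cubic with no rational root is irreducible), g is also irreducible (irreducibility is preserved under the substitution x → x - 28). Hence m_α(x) = x^3 - 84x^2 + 2352x - 23043.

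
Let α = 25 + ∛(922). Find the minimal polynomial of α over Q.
m_α(x) = x^3 - 75x^2 + 1875x - 16547

Set β = α - 25 = ∛(922), so β^3 = 922. Then (α - 25)^3 - 922 = 0, i.e. α is a root of g(x) = (x - 25)^3 - 922 = x^3 - 75x^2 + 1875x - 16547. Since g(x) = h(x - 25) where h(x) = x^3 - 922, and h is irreducible over Q (because 922 is not a perfect cube, so h has no rational root, and a monic cubic with no rational root is irreducible), g is also irreducible (irreducibility is preserved under the substitution x → x - 25). Hence m_α(x) = x^3 - 75x^2 + 1875x - 16547.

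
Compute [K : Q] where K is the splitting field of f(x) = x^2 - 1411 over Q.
[K : Q] = 2

f(x) = x^2 - 1411 factors as (x - √1411)(x + √1411). The splitting field is K = Q(√1411). Since 1411 is squarefree and > 1, it is not a perfect square, so x^2 - 1411 is irreducible over Q and [Q(√1411) : Q] = 2. Hence [K : Q] = 2.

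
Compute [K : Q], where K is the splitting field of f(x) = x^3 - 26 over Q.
[K : Q] = 6

The roots of x^3 - 26 are ∛26, ω∛26, ω^2∛26 where ω = e^(2πi/3) is a primitive cube root of unity, so K = Q(∛26, ω). Now [Q(∛26):Q] = 3 (since 26 is not a perfect cube, x^3 - 26 is irreducible) and [Q(ω):Q] = 2. Both 2 and 3 divide [K:Q], and [K:Q] ≤ 3·2 = 6, so [K:Q] = 6. (Equivalently: Q(∛26) ⊂ R but ω ∉ R, so [K : Q(∛26)] = 2.)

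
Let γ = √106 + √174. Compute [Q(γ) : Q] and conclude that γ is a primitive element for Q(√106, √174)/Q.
[Q(γ) : Q] = 4 (equivalently, Q(γ) = Q(√106, √174))

Obviously Q(γ) ⊆ Q(√106, √174), and [Q(√106, √174):Q] = 4 (since 106, 174 are distinct squarefree integers > 1 with 18444 not a perfect square). To show equality we compute the minimal polynomial of γ. From γ = √106 + √174: γ^2 = 106 + 2√(18444) + 174 = 280 + 2√(18444), so γ^2 - 280 = 2√(18444); squaring, (γ^2 - 280)^2 = 4·18444, i.e. γ^4 - 560γ^2 + 78400 - 73776 = 0, i.e. γ^4 - 560γ^2 + 4624 = 0. So γ is a root of x^4 - 560x^2 + 4624. This polynomial is irreducible over Q: it has no rational root (each ±√106 ± √174 is irrational), and any factorization into two quadratics over Q would force √(18444) ∈ Q (pairing opposite roots) or √106, √174 ∈ Q (other pairings), all impossible. Hence [Q(γ):Q] = 4 = [Q(√106, √174):Q], so Q(γ) = Q(√106, √174).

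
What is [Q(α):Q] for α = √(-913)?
[Q(α):Q] = 2

[Q(α):Q] equals the degree of the minimal polynomial of α. Here α^2 = -913 and x^2 + 913 is irreducible (d = -913 is squarefree, ≠ 1, hence not a square), so deg(m_α) = 2. Thus [Q(α):Q] = 2.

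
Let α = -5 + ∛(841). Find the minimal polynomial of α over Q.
m_α(x) = x^3 + 15x^2 + 75x - 716

Set β = α + 5 = ∛(841), so β^3 = 841. Then (α + 5)^3 - 841 = 0, i.e. α is a root of g(x) = (x + 5)^3 - 841 = x^3 + 15x^2 + 75x - 716. Since g(x) = h(x + 5) where h(x) = x^3 - 841, and h is irreducible over Q (because 841 is not a perfect cube, so h has no rational root, and a monic cubic with no rational root is irreducible), g is also irreducible (irreducibility is preserved under the substitution x → x + 5). Hence m_α(x) = x^3 + 15x^2 + 75x - 716.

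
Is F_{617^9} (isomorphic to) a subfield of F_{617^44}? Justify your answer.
No: F_{617^9} is not a subfield of F_{617^44}

F_{p^m} embeds in F_{p^n} iff m | n. Here 9 ∤ 44 (since 44 = 4·9 + 8 with remainder 8 ≠ 0), so F_{617^9} is not a subfield of F_{617^44}. Equivalently: if it were, the tower law would give 9 = [F_{617^9}:F_617] dividing [F_{617^44}:F_617] = 44, contradiction.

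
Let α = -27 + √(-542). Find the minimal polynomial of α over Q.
m_α(x) = x^2 + 54x + 1271

From α + 27 = √(-542), squaring gives (α + 27)^2 = -542, i.e. α^2 + 54α + 729 = -542, so α^2 + 54α + 1271 = 0. The discriminant of x^2 + 54x + 1271 is (54)^2 - 4·(1271) = 2916 - 5084 = -2168, and 4·(-542) is not a perfect square in Q since -542 is squarefree and ≠ 1. Hence x^2 + 54x + 1271 is irreducible over Q and is the minimal polynomial of α.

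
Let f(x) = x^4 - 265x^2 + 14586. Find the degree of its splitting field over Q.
[K : Q] = 4

Solving the quadratic in x^2: x^2 = (265 ± √(265^2 - 4·14586))/2 = (265 ± √11881)/2 = (265 ± 109)/2, giving x^2 = 78 or x^2 = 187. So f(x) = (x^2 - 78)(x^2 - 187) and the roots of f are ±√78, ±√187. Hence the splitting field is K = Q(√78, √187). Since 78 and 187 are distinct squarefree integers > 1, their product 14586 is not a perfect square, so √187 ∉ Q(√78). By the tower law [K:Q] = [Q(√78,√187):Q(√78)] · [Q(√78):Q] = 2 · 2 = 4.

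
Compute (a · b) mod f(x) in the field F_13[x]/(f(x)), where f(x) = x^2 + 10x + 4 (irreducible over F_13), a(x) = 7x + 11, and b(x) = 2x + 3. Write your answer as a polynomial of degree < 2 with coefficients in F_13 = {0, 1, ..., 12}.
a · b ≡ 7x + 3 (mod f(x))

Multiply in F_13[x]: a(x)·b(x) = (7x + 11)·(2x + 3) = x^2 + 4x + 7. This has degree ≥ 2, so divide by f(x) over F_13: x^2 + 4x + 7 = (1)·(x^2 + 10x + 4) + (7x + 3). Hence a·b ≡ 7x + 3 (mod f). (F_13[x]/(f) is a field with 13^2 = 169 elements since f is irreducible of degree 2.)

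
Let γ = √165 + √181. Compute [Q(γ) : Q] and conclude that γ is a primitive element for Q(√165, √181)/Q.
[Q(γ) : Q] = 4 (equivalently, Q(γ) = Q(√165, √181))

Obviously Q(γ) ⊆ Q(√165, √181), and [Q(√165, √181):Q] = 4 (since 165, 181 are distinct squarefree integers > 1 with 29865 not a perfect square). To show equality we compute the minimal polynomial of γ. From γ = √165 + √181: γ^2 = 165 + 2√(29865) + 181 = 346 + 2√(29865), so γ^2 - 346 = 2√(29865); squaring, (γ^2 - 346)^2 = 4·29865, i.e. γ^4 - 692γ^2 + 119716 - 119460 = 0, i.e. γ^4 - 692γ^2 + 256 = 0. So γ is a root of x^4 - 692x^2 + 256. This polynomial is irreducible over Q: it has no rational root (each ±√165 ± √181 is irrational), and any factorization into two quadratics over Q would force √(29865) ∈ Q (pairing opposite roots) or √165, √181 ∈ Q (other pairings), all impossible. Hence [Q(γ):Q] = 4 = [Q(√165, √181):Q], so Q(γ) = Q(√165, √181).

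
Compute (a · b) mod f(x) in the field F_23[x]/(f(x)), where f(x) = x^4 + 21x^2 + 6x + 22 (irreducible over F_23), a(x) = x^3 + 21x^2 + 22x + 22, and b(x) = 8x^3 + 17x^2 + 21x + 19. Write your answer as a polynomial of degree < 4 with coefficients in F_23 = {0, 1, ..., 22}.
a · b ≡ 21x^3 + 8x^2 + 14x + 22 (mod f(x))

Multiply in F_23[x]: a(x)·b(x) = (x^3 + 21x^2 + 22x + 22)·(8x^3 + 17x^2 + 21x + 19) = 8x^6 + x^5 + 2x^4 + 21x^3 + 16x^2 + 6x + 4. This has degree ≥ 4, so divide by f(x) over F_23: 8x^6 + x^5 + 2x^4 + 21x^3 + 16x^2 + 6x + 4 = (8x^2 + x + 18)·(x^4 + 21x^2 + 6x + 22) + (21x^3 + 8x^2 + 14x + 22). Hence a·b ≡ 21x^3 + 8x^2 + 14x + 22 (mod f). (F_23[x]/(f) is a field with 23^4 = 279841 elements since f is irreducible of degree 4.)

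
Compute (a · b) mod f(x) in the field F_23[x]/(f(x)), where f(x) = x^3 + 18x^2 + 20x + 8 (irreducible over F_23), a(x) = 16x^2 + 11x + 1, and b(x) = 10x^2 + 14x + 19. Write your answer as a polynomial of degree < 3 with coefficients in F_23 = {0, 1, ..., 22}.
a · b ≡ 17x^2 + 22x + 9 (mod f(x))

Multiply in F_23[x]: a(x)·b(x) = (16x^2 + 11x + 1)·(10x^2 + 14x + 19) = 22x^4 + 12x^3 + 8x^2 + 16x + 19. This has degree ≥ 3, so divide by f(x) over F_23: 22x^4 + 12x^3 + 8x^2 + 16x + 19 = (22x + 7)·(x^3 + 18x^2 + 20x + 8) + (17x^2 + 22x + 9). Hence a·b ≡ 17x^2 + 22x + 9 (mod f). (F_23[x]/(f) is a field with 23^3 = 12167 elements since f is irreducible of degree 3.)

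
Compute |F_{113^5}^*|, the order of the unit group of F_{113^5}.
|F_{113^5}^*| = 18424351792

F_{113^5} has 113^5 = 18424351793 elements; its multiplicative group consists of all nonzero elements, so |F_{113^5}^*| = 18424351793 - 1 = 18424351792. (It is cyclic since any finite subgroup of the multiplicative group of a field is cyclic.)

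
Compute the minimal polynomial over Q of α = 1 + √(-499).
m_α(x) = x^2 - 2x + 500

From α - 1 = √(-499), squaring gives (α - 1)^2 = -499, i.e. α^2 - 2α + 1 = -499, so α^2 - 2α + 500 = 0. The discriminant of x^2 - 2x + 500 is (-2)^2 - 4·(500) = 4 - 2000 = -1996, and 4·(-499) is not a perfect square in Q since -499 is squarefree and ≠ 1. Hence x^2 - 2x + 500 is irreducible over Q and is the minimal polynomial of α.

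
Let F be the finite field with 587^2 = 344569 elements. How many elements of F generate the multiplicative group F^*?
There are φ(344568) = 98112 primitive elements

F_q^* is cyclic of order q - 1 = 344568. A cyclic group of order m has exactly φ(m) generators. Here m = 344568 = 2^3 · 3 · 7^2 · 293, so the number of primitive elements is φ(344568) = 98112.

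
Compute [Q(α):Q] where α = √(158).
[Q(α):Q] = 2

[Q(α):Q] equals the degree of the minimal polynomial of α. Here α^2 = 158 and x^2 - 158 is irreducible (d = 158 is squarefree, ≠ 1, hence not a square), so deg(m_α) = 2. Thus [Q(α):Q] = 2.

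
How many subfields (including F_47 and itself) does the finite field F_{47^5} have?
F_{47^5} has 2 subfields

The subfields of F_{p^n} are exactly the fields F_{p^d} for d | n (each is the fixed field of the unique index-d subgroup of Gal(F_{p^n}/F_p) ≅ Z/nZ). The divisors of n = 5 are {1, 5}, giving 2 subfields: F_{47^1}, F_{47^5}.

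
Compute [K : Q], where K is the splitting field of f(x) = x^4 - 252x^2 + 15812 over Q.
[K : Q] = 4

Solving the quadratic in x^2: x^2 = (252 ± √(252^2 - 4·15812))/2 = (252 ± √256)/2 = (252 ± 16)/2, giving x^2 = 118 or x^2 = 134. So f(x) = (x^2 - 118)(x^2 - 134) and the roots of f are ±√118, ±√134. Hence the splitting field is K = Q(√118, √134). Since 118 and 134 are distinct squarefree integers > 1, their product 15812 is not a perfect square, so √134 ∉ Q(√118). By the tower law [K:Q] = [Q(√118,√134):Q(√118)] · [Q(√118):Q] = 2 · 2 = 4.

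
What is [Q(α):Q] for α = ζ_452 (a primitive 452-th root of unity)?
[Q(α):Q] = 224

The minimal polynomial of ζ_452 over Q is the 452-th cyclotomic polynomial Φ_452(x), which is irreducible over Q and has degree φ(452) = 224. Hence [Q(α):Q] = φ(452) = 224.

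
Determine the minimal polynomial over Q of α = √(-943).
m_α(x) = x^2 + 943

α satisfies α^2 + 943 = 0, so x^2 + 943 annihilates α. Since d = -943 is squarefree and ≠ 1, it is not a perfect square in Q, so x^2 + 943 has no rational root and is therefore irreducible over Q (a degree-2 polynomial over a field is irreducible iff it has no root). Hence m_α(x) = x^2 + 943.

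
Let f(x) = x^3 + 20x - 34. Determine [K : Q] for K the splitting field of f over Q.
[K : Q] = 6

By the rational root test, any rational root of the monic integer polynomial f(x) = x^3 + 20x - 34 must be an integer dividing the constant term -34, i.e. one of ±{1, 2, 17, 34}. Evaluating: f(1) = -13, f(-1) = -55, f(2) = 14, f(-2) = -82, f(17) = 5219, f(-17) = -5287, f(34) = 39950, f(-34) = -40018; none is 0, so f has no rational root and is therefore irreducible over Q (a cubic with no linear factor over a field is irreducible). For an irreducible cubic, the Galois group is A_3 or S_3 according as the discriminant disc(f) = -4a^3 - 27b^2 = -4·(20)^3 - 27·(-34)^2 = -63212 is or is not a square in Q. Here disc(f) = -63212 is not a perfect square in Q, so the Galois group of f over Q is not contained in A_3 and must be all of S_3. The splitting field has degree |S_3| = 6 over Q, so [K : Q] = 6.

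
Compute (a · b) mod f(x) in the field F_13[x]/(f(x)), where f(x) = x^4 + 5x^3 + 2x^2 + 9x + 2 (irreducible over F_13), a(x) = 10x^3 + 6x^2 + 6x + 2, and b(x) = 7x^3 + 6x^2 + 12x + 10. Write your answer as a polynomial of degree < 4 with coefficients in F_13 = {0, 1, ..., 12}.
a · b ≡ 7x^3 + 4x^2 + 11 (mod f(x))

Multiply in F_13[x]: a(x)·b(x) = (10x^3 + 6x^2 + 6x + 2)·(7x^3 + 6x^2 + 12x + 10) = 5x^6 + 11x^5 + 3x^4 + x^3 + x^2 + 6x + 7. This has degree ≥ 4, so divide by f(x) over F_13: 5x^6 + 11x^5 + 3x^4 + x^3 + x^2 + 6x + 7 = (5x^2 + 12x + 11)·(x^4 + 5x^3 + 2x^2 + 9x + 2) + (7x^3 + 4x^2 + 11). Hence a·b ≡ 7x^3 + 4x^2 + 11 (mod f). (F_13[x]/(f) is a field with 13^4 = 28561 elements since f is irreducible of degree 4.)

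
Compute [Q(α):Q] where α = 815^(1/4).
[Q(α):Q] = 4

α is a root of x^4 - 815. By Eisenstein's criterion at the prime p = 5 (which divides the constant term 815 but p^2 = 25 does not, since 815 is squarefree), x^4 - 815 is irreducible over Q. Hence [Q(α):Q] = 4.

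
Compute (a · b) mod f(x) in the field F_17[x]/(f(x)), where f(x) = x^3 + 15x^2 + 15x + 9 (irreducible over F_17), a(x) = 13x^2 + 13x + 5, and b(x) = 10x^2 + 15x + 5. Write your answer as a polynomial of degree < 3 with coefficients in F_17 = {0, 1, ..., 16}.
a · b ≡ 6x^2 + 4x + 13 (mod f(x))

Multiply in F_17[x]: a(x)·b(x) = (13x^2 + 13x + 5)·(10x^2 + 15x + 5) = 11x^4 + 2x^3 + 4x^2 + 4x + 8. This has degree ≥ 3, so divide by f(x) over F_17: 11x^4 + 2x^3 + 4x^2 + 4x + 8 = (11x + 7)·(x^3 + 15x^2 + 15x + 9) + (6x^2 + 4x + 13). Hence a·b ≡ 6x^2 + 4x + 13 (mod f). (F_17[x]/(f) is a field with 17^3 = 4913 elements since f is irreducible of degree 3.)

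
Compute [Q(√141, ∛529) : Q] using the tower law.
[Q(√141, ∛529) : Q] = 6

Let L = Q(√141, ∛529). Since Q(√141) ⊂ L and [Q(√141):Q] = 2, the tower law gives 2 | [L:Q]. Likewise Q(∛529) ⊂ L with [Q(∛529):Q] = 3 (because 529 is not a perfect cube), so 3 | [L:Q]. As gcd(2,3) = 1, [L:Q] is divisible by 6. Conversely L is generated over Q by √141 and ∛529, so [L:Q] ≤ 2·3 = 6. Therefore [Q(√141, ∛529) : Q] = 6.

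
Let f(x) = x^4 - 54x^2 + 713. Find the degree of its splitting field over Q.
[K : Q] = 4

Solving the quadratic in x^2: x^2 = (54 ± √(54^2 - 4·713))/2 = (54 ± √64)/2 = (54 ± 8)/2, giving x^2 = 31 or x^2 = 23. So f(x) = (x^2 - 31)(x^2 - 23) and the roots of f are ±√31, ±√23. Hence the splitting field is K = Q(√31, √23). Since 31 and 23 are distinct squarefree integers > 1, their product 713 is not a perfect square, so √23 ∉ Q(√31). By the tower law [K:Q] = [Q(√31,√23):Q(√31)] · [Q(√31):Q] = 2 · 2 = 4.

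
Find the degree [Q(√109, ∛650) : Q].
[Q(√109, ∛650) : Q] = 6

Let L = Q(√109, ∛650). Since Q(√109) ⊂ L and [Q(√109):Q] = 2, the tower law gives 2 | [L:Q]. Likewise Q(∛650) ⊂ L with [Q(∛650):Q] = 3 (because 650 is not a perfect cube), so 3 | [L:Q]. As gcd(2,3) = 1, [L:Q] is divisible by 6. Conversely L is generated over Q by √109 and ∛650, so [L:Q] ≤ 2·3 = 6. Therefore [Q(√109, ∛650) : Q] = 6.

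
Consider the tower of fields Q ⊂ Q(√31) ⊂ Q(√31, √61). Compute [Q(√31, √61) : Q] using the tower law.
[Q(√31, √61) : Q] = 4

[Q(√31):Q] = 2 (min poly x^2 - 31, irreducible since 31 is squarefree > 1). For the top step, suppose √61 ∈ Q(√31), say √61 = c + d√31 with c, d ∈ Q. Squaring: 61 = c^2 + 31d^2 + 2cd√31. Since √31 ∉ Q this forces 2cd = 0. If d = 0 then √61 = c ∈ Q, contradicting 61 squarefree > 1. If c = 0 then 61 = 31d^2, so 31·61 = (31d)^2 is a perfect square in Q — but 31·61 = 1891 is not a perfect square (since 31 and 61 are distinct squarefree integers). Contradiction. Hence √61 ∉ Q(√31), so x^2 - 61 stays irreducible over Q(√31) and [Q(√31, √61) : Q(√31)] = 2. By the tower law, [Q(√31, √61) : Q] = 2 · 2 = 4.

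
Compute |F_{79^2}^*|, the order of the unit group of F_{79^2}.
|F_{79^2}^*| = 6240

F_{79^2} has 79^2 = 6241 elements; its multiplicative group consists of all nonzero elements, so |F_{79^2}^*| = 6241 - 1 = 6240. (It is cyclic since any finite subgroup of the multiplicative group of a field is cyclic.)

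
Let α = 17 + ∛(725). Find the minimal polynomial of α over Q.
m_α(x) = x^3 - 51x^2 + 867x - 5638

Set β = α - 17 = ∛(725), so β^3 = 725. Then (α - 17)^3 - 725 = 0, i.e. α is a root of g(x) = (x - 17)^3 - 725 = x^3 - 51x^2 + 867x - 5638. Since g(x) = h(x - 17) where h(x) = x^3 - 725, and h is irreducible over Q (because 725 is not a perfect cube, so h has no rational root, and a monic cubic with no rational root is irreducible), g is also irreducible (irreducibility is preserved under the substitution x → x - 17). Hence m_α(x) = x^3 - 51x^2 + 867x - 5638.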